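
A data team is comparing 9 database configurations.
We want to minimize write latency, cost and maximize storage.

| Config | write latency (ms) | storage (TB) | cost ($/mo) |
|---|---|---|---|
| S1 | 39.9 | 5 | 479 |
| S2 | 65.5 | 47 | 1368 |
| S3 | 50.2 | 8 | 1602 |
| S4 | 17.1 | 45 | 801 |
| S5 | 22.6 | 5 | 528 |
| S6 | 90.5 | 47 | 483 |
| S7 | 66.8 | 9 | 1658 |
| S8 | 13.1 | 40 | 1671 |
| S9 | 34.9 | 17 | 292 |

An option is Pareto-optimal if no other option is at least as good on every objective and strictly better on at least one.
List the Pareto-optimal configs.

S2, S4, S5, S6, S8, S9

S1: dominated by S9 (write latency 34.9≤39.9, storage 17≥5, cost 292≤479).
S2: not dominated.
S3: dominated by S4 (write latency 17.1≤50.2, storage 45≥8, cost 801≤1602).
S4: not dominated.
S5: not dominated.
S6: not dominated.
S7: dominated by S2 (write latency 65.5≤66.8, storage 47≥9, cost 1368≤1658).
S8: not dominated (best write latency).
S9: not dominated (best cost).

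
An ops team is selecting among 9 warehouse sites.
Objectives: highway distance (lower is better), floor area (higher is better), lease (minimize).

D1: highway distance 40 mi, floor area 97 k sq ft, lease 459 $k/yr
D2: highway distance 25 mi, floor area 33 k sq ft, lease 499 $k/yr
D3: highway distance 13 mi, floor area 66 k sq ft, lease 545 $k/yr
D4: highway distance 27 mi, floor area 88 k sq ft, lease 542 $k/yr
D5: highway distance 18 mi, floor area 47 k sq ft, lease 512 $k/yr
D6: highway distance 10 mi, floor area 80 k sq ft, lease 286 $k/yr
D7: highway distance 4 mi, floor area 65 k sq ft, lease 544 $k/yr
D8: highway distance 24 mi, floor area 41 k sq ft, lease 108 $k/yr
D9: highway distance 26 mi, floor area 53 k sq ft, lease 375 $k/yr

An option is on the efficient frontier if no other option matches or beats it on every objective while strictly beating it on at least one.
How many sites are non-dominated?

5

D1: not dominated (best floor area).
D2: dominated by D6 (highway distance 10≤25, floor area 80≥33, lease 286≤499).
D3: dominated by D6 (highway distance 10≤13, floor area 80≥66, lease 286≤545).
D4: not dominated.
D5: dominated by D6 (highway distance 10≤18, floor area 80≥47, lease 286≤512).
D6: not dominated.
D7: not dominated (best highway distance).
D8: not dominated (best lease).
D9: dominated by D6 (highway distance 10≤26, floor area 80≥53, lease 286≤375).
Pareto-optimal: D1, D4, D6, D7, D8 → 5.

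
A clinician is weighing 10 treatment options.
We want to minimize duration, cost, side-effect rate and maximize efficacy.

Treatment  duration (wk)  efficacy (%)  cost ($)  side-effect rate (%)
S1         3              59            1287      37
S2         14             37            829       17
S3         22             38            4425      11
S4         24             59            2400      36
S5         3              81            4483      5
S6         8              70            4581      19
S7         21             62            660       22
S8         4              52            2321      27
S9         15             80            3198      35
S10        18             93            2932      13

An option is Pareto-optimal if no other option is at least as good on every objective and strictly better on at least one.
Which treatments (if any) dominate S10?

none

S1: worse on efficacy (59 vs 93).
S2: worse on efficacy (37 vs 93).
S3: worse on duration (22 vs 18).
S4: worse on duration (24 vs 18).
S5: worse on efficacy (81 vs 93).
S6: worse on efficacy (70 vs 93).
S7: worse on duration (21 vs 18).
S8: worse on efficacy (52 vs 93).
S9: worse on efficacy (80 vs 93).
No option dominates S10.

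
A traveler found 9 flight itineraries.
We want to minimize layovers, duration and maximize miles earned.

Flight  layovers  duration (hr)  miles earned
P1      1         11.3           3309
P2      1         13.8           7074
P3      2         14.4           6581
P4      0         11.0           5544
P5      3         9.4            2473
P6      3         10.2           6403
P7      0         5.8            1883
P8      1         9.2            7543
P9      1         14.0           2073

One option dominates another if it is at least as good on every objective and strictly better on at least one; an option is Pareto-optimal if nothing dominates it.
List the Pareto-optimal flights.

P4, P7, P8

P1: dominated by P4 (layovers 0≤1, duration 11.0≤11.3, miles earned 5544≥3309).
P2: dominated by P8 (layovers 1≤1, duration 9.2≤13.8, miles earned 7543≥7074).
P3: dominated by P2 (layovers 1≤2, duration 13.8≤14.4, miles earned 7074≥6581).
P4: not dominated.
P5: dominated by P8 (layovers 1≤3, duration 9.2≤9.4, miles earned 7543≥2473).
P6: dominated by P8 (layovers 1≤3, duration 9.2≤10.2, miles earned 7543≥6403).
P7: not dominated (best duration).
P8: not dominated (best miles earned).
P9: dominated by P1 (layovers 1≤1, duration 11.3≤14.0, miles earned 3309≥2073).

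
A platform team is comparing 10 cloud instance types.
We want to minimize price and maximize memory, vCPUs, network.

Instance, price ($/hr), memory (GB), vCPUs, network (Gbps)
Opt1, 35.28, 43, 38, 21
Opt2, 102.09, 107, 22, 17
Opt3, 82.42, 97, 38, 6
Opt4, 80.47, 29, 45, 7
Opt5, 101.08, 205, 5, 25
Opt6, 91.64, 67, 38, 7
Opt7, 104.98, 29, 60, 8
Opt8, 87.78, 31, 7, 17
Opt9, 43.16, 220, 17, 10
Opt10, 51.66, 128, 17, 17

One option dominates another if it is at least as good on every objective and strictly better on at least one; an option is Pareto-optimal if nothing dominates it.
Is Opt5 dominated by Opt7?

Opt7 vs Opt5: Opt7 is worse on price (104.98 vs 101.08), so it does not dominate Opt5.

No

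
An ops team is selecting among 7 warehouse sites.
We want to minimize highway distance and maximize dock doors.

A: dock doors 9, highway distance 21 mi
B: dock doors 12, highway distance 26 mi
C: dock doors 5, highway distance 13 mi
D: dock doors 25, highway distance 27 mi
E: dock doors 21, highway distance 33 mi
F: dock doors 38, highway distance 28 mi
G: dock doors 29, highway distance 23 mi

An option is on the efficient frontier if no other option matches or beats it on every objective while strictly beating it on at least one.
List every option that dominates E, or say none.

D: dock doors 25≥21, highway distance 27≤33 — dominates E.
F: dock doors 38≥21, highway distance 28≤33 — dominates E.
G: dock doors 29≥21, highway distance 23≤33 — dominates E.
Others (A, B, C) are each worse than E on at least one objective.

D, F, G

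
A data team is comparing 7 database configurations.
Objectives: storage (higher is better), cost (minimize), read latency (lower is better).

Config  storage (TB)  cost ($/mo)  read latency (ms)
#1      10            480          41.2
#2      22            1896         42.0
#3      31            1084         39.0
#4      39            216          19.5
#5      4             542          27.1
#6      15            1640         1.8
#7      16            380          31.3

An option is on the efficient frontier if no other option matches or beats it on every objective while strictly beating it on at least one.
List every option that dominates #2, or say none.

#3: storage 31≥22, cost 1084≤1896, read latency 39.0≤42.0 — dominates #2.
#4: storage 39≥22, cost 216≤1896, read latency 19.5≤42.0 — dominates #2.
Others (#1, #5, #6, #7) are each worse than #2 on at least one objective.

#3, #4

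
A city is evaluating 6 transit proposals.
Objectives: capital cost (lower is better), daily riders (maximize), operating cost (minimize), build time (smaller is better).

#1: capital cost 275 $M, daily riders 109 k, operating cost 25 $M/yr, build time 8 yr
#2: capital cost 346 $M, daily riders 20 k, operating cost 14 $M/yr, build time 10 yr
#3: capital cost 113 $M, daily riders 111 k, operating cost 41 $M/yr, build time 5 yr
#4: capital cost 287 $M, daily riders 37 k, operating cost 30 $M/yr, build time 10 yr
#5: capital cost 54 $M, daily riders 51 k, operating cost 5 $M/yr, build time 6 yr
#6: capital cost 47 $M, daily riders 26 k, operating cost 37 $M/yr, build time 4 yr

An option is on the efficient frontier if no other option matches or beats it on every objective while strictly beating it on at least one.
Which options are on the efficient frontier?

#1, #3, #5, #6

#1: not dominated.
#2: dominated by #5 (capital cost 54≤346, daily riders 51≥20, operating cost 5≤14, build time 6≤10).
#3: not dominated (best daily riders).
#4: dominated by #1 (capital cost 275≤287, daily riders 109≥37, operating cost 25≤30, build time 8≤10).
#5: not dominated (best operating cost).
#6: not dominated (best capital cost).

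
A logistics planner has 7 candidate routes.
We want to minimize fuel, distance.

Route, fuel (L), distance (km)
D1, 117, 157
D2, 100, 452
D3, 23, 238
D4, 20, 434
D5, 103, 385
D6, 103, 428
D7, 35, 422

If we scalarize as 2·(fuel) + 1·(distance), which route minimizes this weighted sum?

D3

D1: 2·117 + 1·157 = 391
D2: 2·100 + 1·452 = 652
D3: 2·23 + 1·238 = 284
D4: 2·20 + 1·434 = 474
D5: 2·103 + 1·385 = 591
D6: 2·103 + 1·428 = 634
D7: 2·35 + 1·422 = 492
Lowest: D3 at 284.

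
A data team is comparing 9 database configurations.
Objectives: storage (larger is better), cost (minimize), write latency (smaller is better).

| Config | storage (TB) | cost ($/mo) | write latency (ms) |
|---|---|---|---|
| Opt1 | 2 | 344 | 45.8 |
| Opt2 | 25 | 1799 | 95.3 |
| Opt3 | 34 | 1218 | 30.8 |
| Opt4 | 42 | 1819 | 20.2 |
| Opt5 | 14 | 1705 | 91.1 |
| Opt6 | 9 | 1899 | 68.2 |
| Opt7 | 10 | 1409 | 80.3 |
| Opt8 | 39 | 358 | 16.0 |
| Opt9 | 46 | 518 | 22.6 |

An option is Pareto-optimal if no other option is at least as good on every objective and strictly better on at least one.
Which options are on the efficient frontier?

Opt1: not dominated (best cost).
Opt2: dominated by Opt3 (storage 34≥25, cost 1218≤1799, write latency 30.8≤95.3).
Opt3: dominated by Opt8 (storage 39≥34, cost 358≤1218, write latency 16.0≤30.8).
Opt4: not dominated.
Opt5: dominated by Opt3 (storage 34≥14, cost 1218≤1705, write latency 30.8≤91.1).
Opt6: dominated by Opt3 (storage 34≥9, cost 1218≤1899, write latency 30.8≤68.2).
Opt7: dominated by Opt3 (storage 34≥10, cost 1218≤1409, write latency 30.8≤80.3).
Opt8: not dominated (best write latency).
Opt9: not dominated (best storage).

Opt1, Opt4, Opt8, Opt9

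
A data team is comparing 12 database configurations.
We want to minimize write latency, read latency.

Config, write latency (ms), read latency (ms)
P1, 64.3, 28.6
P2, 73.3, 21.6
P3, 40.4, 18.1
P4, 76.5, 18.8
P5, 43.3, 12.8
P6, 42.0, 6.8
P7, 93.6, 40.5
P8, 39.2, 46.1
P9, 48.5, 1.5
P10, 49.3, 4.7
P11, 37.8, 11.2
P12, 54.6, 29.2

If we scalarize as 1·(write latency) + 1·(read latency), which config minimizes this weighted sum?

P1: 1·64.3 + 1·28.6 = 92.9
P2: 1·73.3 + 1·21.6 = 94.9
P3: 1·40.4 + 1·18.1 = 58.5
P4: 1·76.5 + 1·18.8 = 95.3
P5: 1·43.3 + 1·12.8 = 56.1
P6: 1·42.0 + 1·6.8 = 48.8
P7: 1·93.6 + 1·40.5 = 134.1
P8: 1·39.2 + 1·46.1 = 85.3
P9: 1·48.5 + 1·1.5 = 50.0
P10: 1·49.3 + 1·4.7 = 54.0
P11: 1·37.8 + 1·11.2 = 49.0
P12: 1·54.6 + 1·29.2 = 83.8
Lowest: P6 at 48.8.

P6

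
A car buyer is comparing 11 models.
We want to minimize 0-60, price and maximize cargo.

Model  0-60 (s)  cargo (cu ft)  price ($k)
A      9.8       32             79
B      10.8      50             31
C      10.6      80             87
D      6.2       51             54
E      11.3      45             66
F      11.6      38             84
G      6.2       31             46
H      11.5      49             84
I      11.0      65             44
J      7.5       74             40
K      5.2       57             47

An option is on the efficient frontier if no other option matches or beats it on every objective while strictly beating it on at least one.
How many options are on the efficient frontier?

5

A: dominated by D (0-60 6.2≤9.8, cargo 51≥32, price 54≤79).
B: not dominated (best price).
C: not dominated (best cargo).
D: dominated by K (0-60 5.2≤6.2, cargo 57≥51, price 47≤54).
E: dominated by B (0-60 10.8≤11.3, cargo 50≥45, price 31≤66).
F: dominated by B (0-60 10.8≤11.6, cargo 50≥38, price 31≤84).
G: not dominated.
H: dominated by B (0-60 10.8≤11.5, cargo 50≥49, price 31≤84).
I: dominated by J (0-60 7.5≤11.0, cargo 74≥65, price 40≤44).
J: not dominated.
K: not dominated (best 0-60).
Pareto-optimal: B, C, G, J, K → 5.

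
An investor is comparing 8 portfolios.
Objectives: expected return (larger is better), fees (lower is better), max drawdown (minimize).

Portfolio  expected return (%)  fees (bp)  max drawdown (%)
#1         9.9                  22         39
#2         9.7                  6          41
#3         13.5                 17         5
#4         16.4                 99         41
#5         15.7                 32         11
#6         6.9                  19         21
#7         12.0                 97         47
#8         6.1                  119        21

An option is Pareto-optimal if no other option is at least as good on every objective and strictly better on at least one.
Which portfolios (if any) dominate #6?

#3: expected return 13.5≥6.9, fees 17≤19, max drawdown 5≤21 — dominates #6.
Others (#1, #2, #4, #5, #7, #8) are each worse than #6 on at least one objective.

#3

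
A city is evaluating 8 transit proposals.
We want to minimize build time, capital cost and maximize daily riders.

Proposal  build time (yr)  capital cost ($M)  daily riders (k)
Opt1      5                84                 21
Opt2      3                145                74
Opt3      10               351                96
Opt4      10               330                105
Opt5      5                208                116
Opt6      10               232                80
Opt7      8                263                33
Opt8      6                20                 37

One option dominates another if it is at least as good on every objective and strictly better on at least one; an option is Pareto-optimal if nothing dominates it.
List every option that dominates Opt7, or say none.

Opt2, Opt5, Opt8

Opt2: build time 3≤8, capital cost 145≤263, daily riders 74≥33 — dominates Opt7.
Opt5: build time 5≤8, capital cost 208≤263, daily riders 116≥33 — dominates Opt7.
Opt8: build time 6≤8, capital cost 20≤263, daily riders 37≥33 — dominates Opt7.
Others (Opt1, Opt3, Opt4, Opt6) are each worse than Opt7 on at least one objective.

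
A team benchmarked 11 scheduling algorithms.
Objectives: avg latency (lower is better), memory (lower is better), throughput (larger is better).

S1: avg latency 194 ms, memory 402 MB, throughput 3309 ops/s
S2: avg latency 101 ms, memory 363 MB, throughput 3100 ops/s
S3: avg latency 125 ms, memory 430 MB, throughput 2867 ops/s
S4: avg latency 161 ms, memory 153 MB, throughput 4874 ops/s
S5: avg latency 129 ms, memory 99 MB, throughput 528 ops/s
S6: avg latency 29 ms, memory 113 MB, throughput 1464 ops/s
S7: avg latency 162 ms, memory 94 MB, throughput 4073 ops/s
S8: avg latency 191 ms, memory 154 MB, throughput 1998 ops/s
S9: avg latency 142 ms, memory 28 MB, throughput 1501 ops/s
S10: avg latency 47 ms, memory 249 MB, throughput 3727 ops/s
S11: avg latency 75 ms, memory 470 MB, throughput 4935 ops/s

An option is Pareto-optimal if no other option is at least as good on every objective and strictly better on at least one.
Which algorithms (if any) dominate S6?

S1: worse on avg latency (194 vs 29).
S2: worse on avg latency (101 vs 29).
S3: worse on avg latency (125 vs 29).
S4: worse on avg latency (161 vs 29).
S5: worse on avg latency (129 vs 29).
S7: worse on avg latency (162 vs 29).
S8: worse on avg latency (191 vs 29).
S9: worse on avg latency (142 vs 29).
S10: worse on avg latency (47 vs 29).
S11: worse on avg latency (75 vs 29).
No option dominates S6.

none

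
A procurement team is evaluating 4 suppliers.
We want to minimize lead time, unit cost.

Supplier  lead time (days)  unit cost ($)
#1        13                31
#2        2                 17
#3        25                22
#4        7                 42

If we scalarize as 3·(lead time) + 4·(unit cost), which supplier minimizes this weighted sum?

#2

#1: 3·13 + 4·31 = 163
#2: 3·2 + 4·17 = 74
#3: 3·25 + 4·22 = 163
#4: 3·7 + 4·42 = 189
Lowest: #2 at 74.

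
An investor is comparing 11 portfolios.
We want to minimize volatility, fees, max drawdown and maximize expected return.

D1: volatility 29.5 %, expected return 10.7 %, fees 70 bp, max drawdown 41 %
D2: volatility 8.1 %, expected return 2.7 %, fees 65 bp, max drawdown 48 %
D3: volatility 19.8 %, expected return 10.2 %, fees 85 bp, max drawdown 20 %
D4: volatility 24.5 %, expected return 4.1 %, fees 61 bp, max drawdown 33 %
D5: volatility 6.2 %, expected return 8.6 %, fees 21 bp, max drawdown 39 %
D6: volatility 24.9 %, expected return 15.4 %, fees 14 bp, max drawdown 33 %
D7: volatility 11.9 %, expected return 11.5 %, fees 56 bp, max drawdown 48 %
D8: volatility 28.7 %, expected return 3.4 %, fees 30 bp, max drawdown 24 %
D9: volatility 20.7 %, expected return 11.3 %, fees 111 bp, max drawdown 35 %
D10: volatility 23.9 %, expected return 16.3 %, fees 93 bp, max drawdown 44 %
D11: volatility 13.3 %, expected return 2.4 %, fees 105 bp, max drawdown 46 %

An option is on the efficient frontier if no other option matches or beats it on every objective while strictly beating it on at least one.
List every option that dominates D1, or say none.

D6

D6: volatility 24.9≤29.5, expected return 15.4≥10.7, fees 14≤70, max drawdown 33≤41 — dominates D1.
Others (D2, D3, D4, D5, D7, D8, D9, D10, D11) are each worse than D1 on at least one objective.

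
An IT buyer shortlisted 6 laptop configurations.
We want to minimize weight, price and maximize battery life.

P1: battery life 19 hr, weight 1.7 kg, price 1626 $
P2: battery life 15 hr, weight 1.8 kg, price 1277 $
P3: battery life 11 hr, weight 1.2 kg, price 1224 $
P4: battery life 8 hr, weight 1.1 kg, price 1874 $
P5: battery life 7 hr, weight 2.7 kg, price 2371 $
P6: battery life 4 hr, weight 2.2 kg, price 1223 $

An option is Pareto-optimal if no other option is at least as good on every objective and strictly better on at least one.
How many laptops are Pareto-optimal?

5

P1: not dominated (best battery life).
P2: not dominated.
P3: not dominated.
P4: not dominated (best weight).
P5: dominated by P1 (battery life 19≥7, weight 1.7≤2.7, price 1626≤2371).
P6: not dominated (best price).
Pareto-optimal: P1, P2, P3, P4, P6 → 5.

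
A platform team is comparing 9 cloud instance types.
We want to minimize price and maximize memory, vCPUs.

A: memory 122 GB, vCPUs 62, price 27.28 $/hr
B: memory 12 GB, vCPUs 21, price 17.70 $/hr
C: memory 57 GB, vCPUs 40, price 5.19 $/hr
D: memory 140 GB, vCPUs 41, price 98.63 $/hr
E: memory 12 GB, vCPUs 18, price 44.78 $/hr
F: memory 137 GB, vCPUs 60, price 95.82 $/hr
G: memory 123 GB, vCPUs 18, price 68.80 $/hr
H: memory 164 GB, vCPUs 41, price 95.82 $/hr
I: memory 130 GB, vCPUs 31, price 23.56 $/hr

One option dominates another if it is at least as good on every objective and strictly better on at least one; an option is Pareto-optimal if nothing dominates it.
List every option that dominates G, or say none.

I

I: memory 130≥123, vCPUs 31≥18, price 23.56≤68.80 — dominates G.
Others (A, B, C, D, E, F, H) are each worse than G on at least one objective.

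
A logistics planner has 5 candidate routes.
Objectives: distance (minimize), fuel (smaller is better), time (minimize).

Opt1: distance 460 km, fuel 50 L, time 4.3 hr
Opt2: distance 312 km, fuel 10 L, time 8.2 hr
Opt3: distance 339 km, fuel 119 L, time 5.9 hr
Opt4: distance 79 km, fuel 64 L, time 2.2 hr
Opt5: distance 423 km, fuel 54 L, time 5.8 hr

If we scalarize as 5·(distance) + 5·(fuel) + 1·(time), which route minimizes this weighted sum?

Opt1: 5·460 + 5·50 + 1·4.3 = 2554.3
Opt2: 5·312 + 5·10 + 1·8.2 = 1618.2
Opt3: 5·339 + 5·119 + 1·5.9 = 2295.9
Opt4: 5·79 + 5·64 + 1·2.2 = 717.2
Opt5: 5·423 + 5·54 + 1·5.8 = 2390.8
Lowest: Opt4 at 717.2.

Opt4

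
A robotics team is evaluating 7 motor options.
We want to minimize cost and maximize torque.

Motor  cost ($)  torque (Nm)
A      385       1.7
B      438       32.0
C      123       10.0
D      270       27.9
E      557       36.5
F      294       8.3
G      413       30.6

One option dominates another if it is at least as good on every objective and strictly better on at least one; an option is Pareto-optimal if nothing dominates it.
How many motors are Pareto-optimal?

5

A: dominated by C (cost 123≤385, torque 10.0≥1.7).
B: not dominated.
C: not dominated (best cost).
D: not dominated.
E: not dominated (best torque).
F: dominated by C (cost 123≤294, torque 10.0≥8.3).
G: not dominated.
Pareto-optimal: B, C, D, E, G → 5.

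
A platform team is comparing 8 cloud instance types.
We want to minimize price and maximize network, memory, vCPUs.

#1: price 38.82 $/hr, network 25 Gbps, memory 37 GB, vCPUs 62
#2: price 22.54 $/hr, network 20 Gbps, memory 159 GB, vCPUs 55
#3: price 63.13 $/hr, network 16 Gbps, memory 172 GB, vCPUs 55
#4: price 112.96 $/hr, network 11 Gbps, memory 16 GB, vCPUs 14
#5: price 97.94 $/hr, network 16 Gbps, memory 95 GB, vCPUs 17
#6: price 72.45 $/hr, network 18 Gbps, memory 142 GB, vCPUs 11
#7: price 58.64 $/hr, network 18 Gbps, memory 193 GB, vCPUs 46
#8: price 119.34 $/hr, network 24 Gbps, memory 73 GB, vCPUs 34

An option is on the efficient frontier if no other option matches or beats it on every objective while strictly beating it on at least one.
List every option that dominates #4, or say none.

#1, #2, #3, #5, #7

#1: price 38.82≤112.96, network 25≥11, memory 37≥16, vCPUs 62≥14 — dominates #4.
#2: price 22.54≤112.96, network 20≥11, memory 159≥16, vCPUs 55≥14 — dominates #4.
#3: price 63.13≤112.96, network 16≥11, memory 172≥16, vCPUs 55≥14 — dominates #4.
#5: price 97.94≤112.96, network 16≥11, memory 95≥16, vCPUs 17≥14 — dominates #4.
#7: price 58.64≤112.96, network 18≥11, memory 193≥16, vCPUs 46≥14 — dominates #4.
Others (#6, #8) are each worse than #4 on at least one objective.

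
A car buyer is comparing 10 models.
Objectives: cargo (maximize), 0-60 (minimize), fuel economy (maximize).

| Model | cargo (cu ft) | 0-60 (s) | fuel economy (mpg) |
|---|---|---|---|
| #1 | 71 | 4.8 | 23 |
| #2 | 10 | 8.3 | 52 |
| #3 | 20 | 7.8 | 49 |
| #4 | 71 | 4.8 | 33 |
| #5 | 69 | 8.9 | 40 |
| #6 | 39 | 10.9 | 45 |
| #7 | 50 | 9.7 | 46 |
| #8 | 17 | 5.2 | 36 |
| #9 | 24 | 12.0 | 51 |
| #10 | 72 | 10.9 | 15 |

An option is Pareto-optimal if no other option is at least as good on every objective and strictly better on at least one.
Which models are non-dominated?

#2, #3, #4, #5, #7, #8, #9, #10

#1: dominated by #4 (cargo 71≥71, 0-60 4.8≤4.8, fuel economy 33≥23).
#2: not dominated (best fuel economy).
#3: not dominated.
#4: not dominated.
#5: not dominated.
#6: dominated by #7 (cargo 50≥39, 0-60 9.7≤10.9, fuel economy 46≥45).
#7: not dominated.
#8: not dominated.
#9: not dominated.
#10: not dominated (best cargo).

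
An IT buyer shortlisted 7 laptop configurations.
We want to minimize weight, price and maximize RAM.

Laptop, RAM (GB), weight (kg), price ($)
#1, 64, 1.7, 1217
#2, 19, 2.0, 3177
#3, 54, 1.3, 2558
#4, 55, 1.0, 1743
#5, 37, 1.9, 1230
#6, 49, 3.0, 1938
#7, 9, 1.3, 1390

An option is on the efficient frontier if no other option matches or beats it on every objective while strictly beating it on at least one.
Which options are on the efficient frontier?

#1, #4, #7

#1: not dominated (best RAM).
#2: dominated by #1 (RAM 64≥19, weight 1.7≤2.0, price 1217≤3177).
#3: dominated by #4 (RAM 55≥54, weight 1.0≤1.3, price 1743≤2558).
#4: not dominated (best weight).
#5: dominated by #1 (RAM 64≥37, weight 1.7≤1.9, price 1217≤1230).
#6: dominated by #1 (RAM 64≥49, weight 1.7≤3.0, price 1217≤1938).
#7: not dominated.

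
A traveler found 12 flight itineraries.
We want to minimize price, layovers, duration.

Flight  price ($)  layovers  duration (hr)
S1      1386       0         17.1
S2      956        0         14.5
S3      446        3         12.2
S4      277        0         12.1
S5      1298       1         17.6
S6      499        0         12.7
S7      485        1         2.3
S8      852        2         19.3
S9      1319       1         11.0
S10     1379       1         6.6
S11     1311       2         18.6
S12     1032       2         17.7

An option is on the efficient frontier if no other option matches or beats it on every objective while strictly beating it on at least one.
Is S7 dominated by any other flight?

No

S1: worse on price (1386 vs 485).
S2: worse on price (956 vs 485).
S3: worse on layovers (3 vs 1).
S4: worse on duration (12.1 vs 2.3).
S5: worse on price (1298 vs 485).
S6: worse on price (499 vs 485).
S8: worse on price (852 vs 485).
S9: worse on price (1319 vs 485).
S10: worse on price (1379 vs 485).
S11: worse on price (1311 vs 485).
S12: worse on price (1032 vs 485).
No option is at least as good as S7 on every objective and strictly better on one.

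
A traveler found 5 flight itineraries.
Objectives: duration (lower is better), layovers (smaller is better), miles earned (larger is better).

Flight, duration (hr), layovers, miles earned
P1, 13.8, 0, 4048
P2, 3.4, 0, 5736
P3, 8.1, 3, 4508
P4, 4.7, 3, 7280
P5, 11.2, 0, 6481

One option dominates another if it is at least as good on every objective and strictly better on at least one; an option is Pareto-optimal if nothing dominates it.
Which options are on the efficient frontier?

P2, P4, P5

P1: dominated by P2 (duration 3.4≤13.8, layovers 0≤0, miles earned 5736≥4048).
P2: not dominated (best duration).
P3: dominated by P2 (duration 3.4≤8.1, layovers 0≤3, miles earned 5736≥4508).
P4: not dominated (best miles earned).
P5: not dominated.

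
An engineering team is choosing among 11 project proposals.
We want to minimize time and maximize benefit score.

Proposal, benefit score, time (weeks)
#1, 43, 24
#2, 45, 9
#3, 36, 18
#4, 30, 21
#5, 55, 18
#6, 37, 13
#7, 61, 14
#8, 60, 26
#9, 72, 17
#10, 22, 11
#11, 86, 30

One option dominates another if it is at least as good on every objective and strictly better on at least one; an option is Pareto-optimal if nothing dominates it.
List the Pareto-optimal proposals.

#1: dominated by #2 (benefit score 45≥43, time 9≤24).
#2: not dominated (best time).
#3: dominated by #2 (benefit score 45≥36, time 9≤18).
#4: dominated by #2 (benefit score 45≥30, time 9≤21).
#5: dominated by #7 (benefit score 61≥55, time 14≤18).
#6: dominated by #2 (benefit score 45≥37, time 9≤13).
#7: not dominated.
#8: dominated by #7 (benefit score 61≥60, time 14≤26).
#9: not dominated.
#10: dominated by #2 (benefit score 45≥22, time 9≤11).
#11: not dominated (best benefit score).

#2, #7, #9, #11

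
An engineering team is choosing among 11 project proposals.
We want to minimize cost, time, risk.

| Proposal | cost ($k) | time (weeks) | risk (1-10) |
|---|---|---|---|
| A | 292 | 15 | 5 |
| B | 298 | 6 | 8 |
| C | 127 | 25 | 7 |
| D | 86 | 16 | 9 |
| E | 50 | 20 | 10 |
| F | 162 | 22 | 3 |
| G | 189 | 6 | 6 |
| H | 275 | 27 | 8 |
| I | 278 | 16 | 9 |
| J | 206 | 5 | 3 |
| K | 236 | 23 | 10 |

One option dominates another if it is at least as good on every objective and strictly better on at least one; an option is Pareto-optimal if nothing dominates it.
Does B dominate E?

No

B vs E: B is worse on cost (298 vs 50), so it does not dominate E.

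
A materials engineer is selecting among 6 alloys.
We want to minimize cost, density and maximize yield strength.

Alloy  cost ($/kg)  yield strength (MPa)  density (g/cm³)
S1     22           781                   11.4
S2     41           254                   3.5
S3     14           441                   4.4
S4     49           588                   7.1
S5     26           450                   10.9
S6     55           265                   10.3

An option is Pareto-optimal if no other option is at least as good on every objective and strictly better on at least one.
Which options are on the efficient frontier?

S1: not dominated (best yield strength).
S2: not dominated (best density).
S3: not dominated (best cost).
S4: not dominated.
S5: not dominated.
S6: dominated by S3 (cost 14≤55, yield strength 441≥265, density 4.4≤10.3).

S1, S2, S3, S4, S5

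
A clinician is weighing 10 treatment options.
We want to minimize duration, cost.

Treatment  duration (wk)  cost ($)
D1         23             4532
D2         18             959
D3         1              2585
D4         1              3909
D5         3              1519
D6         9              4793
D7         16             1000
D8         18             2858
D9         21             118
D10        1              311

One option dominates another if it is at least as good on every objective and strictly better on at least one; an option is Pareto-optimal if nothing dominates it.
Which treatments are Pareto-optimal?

D9, D10

D1: dominated by D2 (duration 18≤23, cost 959≤4532).
D2: dominated by D10 (duration 1≤18, cost 311≤959).
D3: dominated by D10 (duration 1≤1, cost 311≤2585).
D4: dominated by D3 (duration 1≤1, cost 2585≤3909).
D5: dominated by D10 (duration 1≤3, cost 311≤1519).
D6: dominated by D3 (duration 1≤9, cost 2585≤4793).
D7: dominated by D10 (duration 1≤16, cost 311≤1000).
D8: dominated by D2 (duration 18≤18, cost 959≤2858).
D9: not dominated (best cost).
D10: not dominated.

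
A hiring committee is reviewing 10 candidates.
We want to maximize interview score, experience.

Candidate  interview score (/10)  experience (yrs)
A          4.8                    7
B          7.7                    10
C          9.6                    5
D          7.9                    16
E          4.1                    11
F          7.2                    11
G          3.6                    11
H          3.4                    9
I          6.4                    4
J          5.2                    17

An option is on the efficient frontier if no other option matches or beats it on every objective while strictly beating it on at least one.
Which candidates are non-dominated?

C, D, J

A: dominated by B (interview score 7.7≥4.8, experience 10≥7).
B: dominated by D (interview score 7.9≥7.7, experience 16≥10).
C: not dominated (best interview score).
D: not dominated.
E: dominated by D (interview score 7.9≥4.1, experience 16≥11).
F: dominated by D (interview score 7.9≥7.2, experience 16≥11).
G: dominated by D (interview score 7.9≥3.6, experience 16≥11).
H: dominated by B (interview score 7.7≥3.4, experience 10≥9).
I: dominated by B (interview score 7.7≥6.4, experience 10≥4).
J: not dominated (best experience).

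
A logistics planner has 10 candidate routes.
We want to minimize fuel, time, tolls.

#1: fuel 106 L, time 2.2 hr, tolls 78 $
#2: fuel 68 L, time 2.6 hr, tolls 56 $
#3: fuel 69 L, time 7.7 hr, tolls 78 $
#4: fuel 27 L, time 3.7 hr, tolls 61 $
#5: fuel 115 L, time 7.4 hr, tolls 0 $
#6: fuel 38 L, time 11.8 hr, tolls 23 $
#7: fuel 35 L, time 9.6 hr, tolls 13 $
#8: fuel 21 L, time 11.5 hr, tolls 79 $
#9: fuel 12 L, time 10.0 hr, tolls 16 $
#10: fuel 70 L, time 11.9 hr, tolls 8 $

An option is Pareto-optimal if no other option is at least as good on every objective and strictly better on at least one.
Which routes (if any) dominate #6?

#7, #9

#7: fuel 35≤38, time 9.6≤11.8, tolls 13≤23 — dominates #6.
#9: fuel 12≤38, time 10.0≤11.8, tolls 16≤23 — dominates #6.
Others (#1, #2, #3, #4, #5, #8, #10) are each worse than #6 on at least one objective.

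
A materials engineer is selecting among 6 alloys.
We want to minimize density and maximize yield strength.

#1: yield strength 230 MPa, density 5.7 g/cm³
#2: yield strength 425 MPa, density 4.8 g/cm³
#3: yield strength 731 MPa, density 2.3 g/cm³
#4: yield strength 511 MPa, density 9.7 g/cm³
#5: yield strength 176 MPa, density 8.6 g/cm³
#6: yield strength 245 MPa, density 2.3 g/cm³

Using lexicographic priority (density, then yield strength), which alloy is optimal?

First minimize density: best is 2.3, kept {#3, #6}.
Then maximize yield strength: best is 731, kept {#3}.

#3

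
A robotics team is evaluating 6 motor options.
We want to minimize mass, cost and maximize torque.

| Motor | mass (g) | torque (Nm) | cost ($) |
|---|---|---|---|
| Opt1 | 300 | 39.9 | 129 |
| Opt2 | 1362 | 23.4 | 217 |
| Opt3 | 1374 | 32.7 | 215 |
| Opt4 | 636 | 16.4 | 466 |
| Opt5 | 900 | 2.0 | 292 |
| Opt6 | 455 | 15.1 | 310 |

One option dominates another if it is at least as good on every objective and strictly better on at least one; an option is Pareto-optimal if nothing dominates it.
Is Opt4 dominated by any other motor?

Yes

Opt1 vs Opt4: mass 300≤636, torque 39.9≥16.4, cost 129≤466 — Opt1 is at least as good on every objective and strictly better on at least one, so Opt1 dominates Opt4.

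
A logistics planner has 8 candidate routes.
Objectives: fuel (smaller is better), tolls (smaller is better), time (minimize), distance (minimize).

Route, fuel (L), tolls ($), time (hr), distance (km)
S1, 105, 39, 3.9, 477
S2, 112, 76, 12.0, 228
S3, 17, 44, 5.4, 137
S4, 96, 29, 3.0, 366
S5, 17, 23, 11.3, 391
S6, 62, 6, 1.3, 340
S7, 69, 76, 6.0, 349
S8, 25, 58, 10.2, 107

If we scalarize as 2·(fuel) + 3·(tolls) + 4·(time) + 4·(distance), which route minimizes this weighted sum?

S8

S1: 2·105 + 3·39 + 4·3.9 + 4·477 = 2250.6
S2: 2·112 + 3·76 + 4·12.0 + 4·228 = 1412.0
S3: 2·17 + 3·44 + 4·5.4 + 4·137 = 735.6
S4: 2·96 + 3·29 + 4·3.0 + 4·366 = 1755.0
S5: 2·17 + 3·23 + 4·11.3 + 4·391 = 1712.2
S6: 2·62 + 3·6 + 4·1.3 + 4·340 = 1507.2
S7: 2·69 + 3·76 + 4·6.0 + 4·349 = 1786.0
S8: 2·25 + 3·58 + 4·10.2 + 4·107 = 692.8
Lowest: S8 at 692.8.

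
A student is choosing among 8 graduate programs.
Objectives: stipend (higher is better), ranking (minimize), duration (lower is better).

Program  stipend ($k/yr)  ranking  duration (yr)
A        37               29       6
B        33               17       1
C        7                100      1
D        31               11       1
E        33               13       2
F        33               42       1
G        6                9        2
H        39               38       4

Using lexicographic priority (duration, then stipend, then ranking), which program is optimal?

First minimize duration: best is 1, kept {B, C, D, F}.
Then maximize stipend: best is 33, kept {B, F}.
Then minimize ranking: best is 17, kept {B}.

B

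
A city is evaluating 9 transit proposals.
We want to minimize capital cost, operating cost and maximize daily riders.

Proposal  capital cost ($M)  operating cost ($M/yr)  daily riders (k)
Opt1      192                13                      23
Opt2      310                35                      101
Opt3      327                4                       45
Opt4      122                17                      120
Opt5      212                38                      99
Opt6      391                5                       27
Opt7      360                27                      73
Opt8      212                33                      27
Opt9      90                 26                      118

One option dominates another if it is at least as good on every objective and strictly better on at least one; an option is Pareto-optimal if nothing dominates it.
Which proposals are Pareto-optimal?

Opt1, Opt3, Opt4, Opt9

Opt1: not dominated.
Opt2: dominated by Opt4 (capital cost 122≤310, operating cost 17≤35, daily riders 120≥101).
Opt3: not dominated (best operating cost).
Opt4: not dominated (best daily riders).
Opt5: dominated by Opt4 (capital cost 122≤212, operating cost 17≤38, daily riders 120≥99).
Opt6: dominated by Opt3 (capital cost 327≤391, operating cost 4≤5, daily riders 45≥27).
Opt7: dominated by Opt4 (capital cost 122≤360, operating cost 17≤27, daily riders 120≥73).
Opt8: dominated by Opt4 (capital cost 122≤212, operating cost 17≤33, daily riders 120≥27).
Opt9: not dominated (best capital cost).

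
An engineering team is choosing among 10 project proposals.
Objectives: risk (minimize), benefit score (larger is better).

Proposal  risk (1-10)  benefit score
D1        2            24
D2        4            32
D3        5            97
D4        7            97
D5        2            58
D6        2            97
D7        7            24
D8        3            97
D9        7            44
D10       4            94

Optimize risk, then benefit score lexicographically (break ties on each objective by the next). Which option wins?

First minimize risk: best is 2, kept {D1, D5, D6}.
Then maximize benefit score: best is 97, kept {D6}.

D6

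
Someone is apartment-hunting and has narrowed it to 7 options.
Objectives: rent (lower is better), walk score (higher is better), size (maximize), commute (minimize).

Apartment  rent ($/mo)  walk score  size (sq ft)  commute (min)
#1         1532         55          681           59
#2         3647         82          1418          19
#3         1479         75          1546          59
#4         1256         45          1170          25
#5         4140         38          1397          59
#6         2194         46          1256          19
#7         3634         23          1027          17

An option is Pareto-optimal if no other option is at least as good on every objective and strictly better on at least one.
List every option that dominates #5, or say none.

#2: rent 3647≤4140, walk score 82≥38, size 1418≥1397, commute 19≤59 — dominates #5.
#3: rent 1479≤4140, walk score 75≥38, size 1546≥1397, commute 59≤59 — dominates #5.
Others (#1, #4, #6, #7) are each worse than #5 on at least one objective.

#2, #3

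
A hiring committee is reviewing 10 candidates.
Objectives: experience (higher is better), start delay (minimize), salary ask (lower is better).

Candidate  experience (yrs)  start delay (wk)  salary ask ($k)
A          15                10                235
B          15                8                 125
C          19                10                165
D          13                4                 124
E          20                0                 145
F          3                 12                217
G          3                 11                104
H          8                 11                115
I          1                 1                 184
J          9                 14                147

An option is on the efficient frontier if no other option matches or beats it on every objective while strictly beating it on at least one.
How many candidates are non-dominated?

A: dominated by B (experience 15≥15, start delay 8≤10, salary ask 125≤235).
B: not dominated.
C: dominated by E (experience 20≥19, start delay 0≤10, salary ask 145≤165).
D: not dominated.
E: not dominated (best experience).
F: dominated by B (experience 15≥3, start delay 8≤12, salary ask 125≤217).
G: not dominated (best salary ask).
H: not dominated.
I: dominated by E (experience 20≥1, start delay 0≤1, salary ask 145≤184).
J: dominated by B (experience 15≥9, start delay 8≤14, salary ask 125≤147).
Pareto-optimal: B, D, E, G, H → 5.

5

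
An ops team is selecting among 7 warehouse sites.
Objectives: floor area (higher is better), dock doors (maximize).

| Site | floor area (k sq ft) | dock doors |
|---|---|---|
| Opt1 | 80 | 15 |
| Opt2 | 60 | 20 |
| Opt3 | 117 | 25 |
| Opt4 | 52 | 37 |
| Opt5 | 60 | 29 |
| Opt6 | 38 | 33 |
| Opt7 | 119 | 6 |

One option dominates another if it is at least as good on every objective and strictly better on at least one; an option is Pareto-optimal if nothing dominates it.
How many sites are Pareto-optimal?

4

Opt1: dominated by Opt3 (floor area 117≥80, dock doors 25≥15).
Opt2: dominated by Opt3 (floor area 117≥60, dock doors 25≥20).
Opt3: not dominated.
Opt4: not dominated (best dock doors).
Opt5: not dominated.
Opt6: dominated by Opt4 (floor area 52≥38, dock doors 37≥33).
Opt7: not dominated (best floor area).
Pareto-optimal: Opt3, Opt4, Opt5, Opt7 → 4.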